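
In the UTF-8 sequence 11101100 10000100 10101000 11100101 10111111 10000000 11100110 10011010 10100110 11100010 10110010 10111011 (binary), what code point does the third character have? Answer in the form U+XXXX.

U+66A6

Offset 0: leading byte 0xEC = 11101100 → 3-byte char #1 = EC 84 A8.
Offset 3: leading byte 0xE5 = 11100101 → 3-byte char #2 = E5 BF 80.
Offset 6: leading byte 0xE6 = 11100110 → 3-byte char #3 = E6 9A A6.
Leading byte 0xE6 = 11100110 matches 1110xxxx → 3-byte sequence.
Byte 1: 0xE6 = 11100110, payload 0110 (4 bits).
Byte 2: 0x9A = 10011010 (10xxxxxx ✓), payload 011010.
Byte 3: 0xA6 = 10100110 (10xxxxxx ✓), payload 100110.
Concatenate: 0110011010100110 = 0x66A6 (16 bits → U+66A6).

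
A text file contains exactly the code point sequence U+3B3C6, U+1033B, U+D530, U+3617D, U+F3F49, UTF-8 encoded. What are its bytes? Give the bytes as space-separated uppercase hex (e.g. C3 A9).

U+3B3C6: 4-byte form → F0 BB 8F 86.
U+1033B: 4-byte form → F0 90 8C BB.
U+D530: 3-byte form → ED 94 B0.
U+3617D: 4-byte form → F0 B6 85 BD.
U+F3F49: 4-byte form → F3 B3 BD 89.
Concatenated (19 bytes): F0 BB 8F 86 F0 90 8C BB ED 94 B0 F0 B6 85 BD F3 B3 BD 89.

F0 BB 8F 86 F0 90 8C BB ED 94 B0 F0 B6 85 BD F3 B3 BD 89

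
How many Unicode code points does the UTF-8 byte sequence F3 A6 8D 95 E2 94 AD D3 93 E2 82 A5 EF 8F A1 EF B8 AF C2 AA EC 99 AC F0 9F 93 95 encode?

Byte at offset 0: 0xF3 = 11110011 → 4-byte char (#1). Advance 4.
Byte at offset 4: 0xE2 = 11100010 → 3-byte char (#2). Advance 3.
Byte at offset 7: 0xD3 = 11010011 → 2-byte char (#3). Advance 2.
Byte at offset 9: 0xE2 = 11100010 → 3-byte char (#4). Advance 3.
Byte at offset 12: 0xEF = 11101111 → 3-byte char (#5). Advance 3.
Byte at offset 15: 0xEF = 11101111 → 3-byte char (#6). Advance 3.
Byte at offset 18: 0xC2 = 11000010 → 2-byte char (#7). Advance 2.
Byte at offset 20: 0xEC = 11101100 → 3-byte char (#8). Advance 3.
Byte at offset 23: 0xF0 = 11110000 → 4-byte char (#9). Advance 4.
Reached end at offset 27 after 9 code points.

9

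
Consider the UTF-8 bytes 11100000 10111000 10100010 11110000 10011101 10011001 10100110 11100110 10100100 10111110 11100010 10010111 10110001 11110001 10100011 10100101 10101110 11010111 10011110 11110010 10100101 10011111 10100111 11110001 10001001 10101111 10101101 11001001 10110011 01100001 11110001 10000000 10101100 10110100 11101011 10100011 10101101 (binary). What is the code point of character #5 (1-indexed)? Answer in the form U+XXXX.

U+6396E

Offset 0: leading byte 0xE0 = 11100000 → 3-byte char #1 = E0 B8 A2.
Offset 3: leading byte 0xF0 = 11110000 → 4-byte char #2 = F0 9D 99 A6.
Offset 7: leading byte 0xE6 = 11100110 → 3-byte char #3 = E6 A4 BE.
Offset 10: leading byte 0xE2 = 11100010 → 3-byte char #4 = E2 97 B1.
Offset 13: leading byte 0xF1 = 11110001 → 4-byte char #5 = F1 A3 A5 AE.
Leading byte 0xF1 = 11110001 matches 11110xxx → 4-byte sequence.
Byte 1: 0xF1 = 11110001, payload 001 (3 bits).
Byte 2: 0xA3 = 10100011 (10xxxxxx ✓), payload 100011.
Byte 3: 0xA5 = 10100101 (10xxxxxx ✓), payload 100101.
Byte 4: 0xAE = 10101110 (10xxxxxx ✓), payload 101110.
Concatenate: 001100011100101101110 = 0x6396E (21 bits → U+6396E).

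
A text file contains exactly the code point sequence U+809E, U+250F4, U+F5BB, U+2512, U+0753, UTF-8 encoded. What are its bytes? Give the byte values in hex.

E8 82 9E F0 A5 83 B4 EF 96 BB E2 94 92 DD 93

U+809E: 3-byte form → E8 82 9E.
U+250F4: 4-byte form → F0 A5 83 B4.
U+F5BB: 3-byte form → EF 96 BB.
U+2512: 3-byte form → E2 94 92.
U+0753: 2-byte form → DD 93.
Concatenated (15 bytes): E8 82 9E F0 A5 83 B4 EF 96 BB E2 94 92 DD 93.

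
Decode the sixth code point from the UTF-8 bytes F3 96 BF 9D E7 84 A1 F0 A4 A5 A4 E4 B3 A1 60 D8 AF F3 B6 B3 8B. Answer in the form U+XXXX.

U+062F

Offset 0: leading byte 0xF3 = 11110011 → 4-byte char #1 = F3 96 BF 9D.
Offset 4: leading byte 0xE7 = 11100111 → 3-byte char #2 = E7 84 A1.
Offset 7: leading byte 0xF0 = 11110000 → 4-byte char #3 = F0 A4 A5 A4.
Offset 11: leading byte 0xE4 = 11100100 → 3-byte char #4 = E4 B3 A1.
Offset 14: leading byte 0x60 = 01100000 → 1-byte char #5 = 60.
Offset 15: leading byte 0xD8 = 11011000 → 2-byte char #6 = D8 AF.
Leading byte 0xD8 = 11011000 matches 110xxxxx → 2-byte sequence.
Byte 1: 0xD8 = 11011000, payload 11000 (5 bits).
Byte 2: 0xAF = 10101111 (10xxxxxx ✓), payload 101111.
Concatenate: 11000101111 = 0x62F (11 bits → U+062F).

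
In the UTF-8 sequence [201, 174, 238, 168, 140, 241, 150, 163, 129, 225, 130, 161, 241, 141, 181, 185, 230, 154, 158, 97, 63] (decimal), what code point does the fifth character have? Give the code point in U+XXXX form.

Offset 0: leading byte 0xC9 = 11001001 → 2-byte char #1 = C9 AE.
Offset 2: leading byte 0xEE = 11101110 → 3-byte char #2 = EE A8 8C.
Offset 5: leading byte 0xF1 = 11110001 → 4-byte char #3 = F1 96 A3 81.
Offset 9: leading byte 0xE1 = 11100001 → 3-byte char #4 = E1 82 A1.
Offset 12: leading byte 0xF1 = 11110001 → 4-byte char #5 = F1 8D B5 B9.
Leading byte 0xF1 = 11110001 matches 11110xxx → 4-byte sequence.
Byte 1: 0xF1 = 11110001, payload 001 (3 bits).
Byte 2: 0x8D = 10001101 (10xxxxxx ✓), payload 001101.
Byte 3: 0xB5 = 10110101 (10xxxxxx ✓), payload 110101.
Byte 4: 0xB9 = 10111001 (10xxxxxx ✓), payload 111001.
Concatenate: 001001101110101111001 = 0x4DD79 (21 bits → U+4DD79).

U+4DD79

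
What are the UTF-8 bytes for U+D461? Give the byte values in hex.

ED 91 A1

U+D461 = 0xD461 = 54369 decimal. In range U+0800–U+FFFF → 3-byte form: 1110xxxx 10xxxxxx 10xxxxxx.
Binary (16 bits): 1101010001100001.
Split 4+6+6: 1101 | 010001 | 100001.
Byte 1: 11101101 = 0xED.
Byte 2: 10010001 = 0x91.
Byte 3: 10100001 = 0xA1.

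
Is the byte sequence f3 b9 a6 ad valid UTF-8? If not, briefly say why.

valid

Leading byte 0xF3 = 11110011 → 4-byte form.
Continuation bytes 0xB9=10111001, 0xA6=10100110, 0xAD=10101101 all match 10xxxxxx.
Decoded value 0xF99AD is ≥ 0x10000 (shortest form) and not a surrogate.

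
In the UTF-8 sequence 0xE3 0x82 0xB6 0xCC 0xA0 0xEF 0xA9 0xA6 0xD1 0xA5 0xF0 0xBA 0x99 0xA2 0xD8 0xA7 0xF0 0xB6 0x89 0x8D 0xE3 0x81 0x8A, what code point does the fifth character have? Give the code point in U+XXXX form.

U+3A662

Offset 0: leading byte 0xE3 = 11100011 → 3-byte char #1 = E3 82 B6.
Offset 3: leading byte 0xCC = 11001100 → 2-byte char #2 = CC A0.
Offset 5: leading byte 0xEF = 11101111 → 3-byte char #3 = EF A9 A6.
Offset 8: leading byte 0xD1 = 11010001 → 2-byte char #4 = D1 A5.
Offset 10: leading byte 0xF0 = 11110000 → 4-byte char #5 = F0 BA 99 A2.
Leading byte 0xF0 = 11110000 matches 11110xxx → 4-byte sequence.
Byte 1: 0xF0 = 11110000, payload 000 (3 bits).
Byte 2: 0xBA = 10111010 (10xxxxxx ✓), payload 111010.
Byte 3: 0x99 = 10011001 (10xxxxxx ✓), payload 011001.
Byte 4: 0xA2 = 10100010 (10xxxxxx ✓), payload 100010.
Concatenate: 000111010011001100010 = 0x3A662 (21 bits → U+3A662).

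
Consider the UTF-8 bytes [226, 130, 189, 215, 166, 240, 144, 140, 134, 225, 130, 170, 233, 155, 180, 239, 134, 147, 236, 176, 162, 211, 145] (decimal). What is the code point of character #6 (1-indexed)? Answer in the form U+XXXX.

Offset 0: leading byte 0xE2 = 11100010 → 3-byte char #1 = E2 82 BD.
Offset 3: leading byte 0xD7 = 11010111 → 2-byte char #2 = D7 A6.
Offset 5: leading byte 0xF0 = 11110000 → 4-byte char #3 = F0 90 8C 86.
Offset 9: leading byte 0xE1 = 11100001 → 3-byte char #4 = E1 82 AA.
Offset 12: leading byte 0xE9 = 11101001 → 3-byte char #5 = E9 9B B4.
Offset 15: leading byte 0xEF = 11101111 → 3-byte char #6 = EF 86 93.
Leading byte 0xEF = 11101111 matches 1110xxxx → 3-byte sequence.
Byte 1: 0xEF = 11101111, payload 1111 (4 bits).
Byte 2: 0x86 = 10000110 (10xxxxxx ✓), payload 000110.
Byte 3: 0x93 = 10010011 (10xxxxxx ✓), payload 010011.
Concatenate: 1111000110010011 = 0xF193 (16 bits → U+F193).

U+F193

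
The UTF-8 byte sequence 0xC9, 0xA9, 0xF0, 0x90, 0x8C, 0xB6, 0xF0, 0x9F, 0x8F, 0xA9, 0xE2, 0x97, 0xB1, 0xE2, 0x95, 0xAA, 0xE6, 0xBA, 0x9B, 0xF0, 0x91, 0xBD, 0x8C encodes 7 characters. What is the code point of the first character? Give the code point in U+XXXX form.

U+0269

Offset 0: leading byte 0xC9 = 11001001 → 2-byte char #1 = C9 A9.
Leading byte 0xC9 = 11001001 matches 110xxxxx → 2-byte sequence.
Byte 1: 0xC9 = 11001001, payload 01001 (5 bits).
Byte 2: 0xA9 = 10101001 (10xxxxxx ✓), payload 101001.
Concatenate: 01001101001 = 0x269 (11 bits → U+0269).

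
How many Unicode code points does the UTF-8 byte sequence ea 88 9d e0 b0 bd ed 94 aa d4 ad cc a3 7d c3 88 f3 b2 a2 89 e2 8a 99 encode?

9

Byte at offset 0: 0xEA = 11101010 → 3-byte char (#1). Advance 3.
Byte at offset 3: 0xE0 = 11100000 → 3-byte char (#2). Advance 3.
Byte at offset 6: 0xED = 11101101 → 3-byte char (#3). Advance 3.
Byte at offset 9: 0xD4 = 11010100 → 2-byte char (#4). Advance 2.
Byte at offset 11: 0xCC = 11001100 → 2-byte char (#5). Advance 2.
Byte at offset 13: 0x7D = 01111101 → 1-byte char (#6). Advance 1.
Byte at offset 14: 0xC3 = 11000011 → 2-byte char (#7). Advance 2.
Byte at offset 16: 0xF3 = 11110011 → 4-byte char (#8). Advance 4.
Byte at offset 20: 0xE2 = 11100010 → 3-byte char (#9). Advance 3.
Reached end at offset 23 after 9 code points.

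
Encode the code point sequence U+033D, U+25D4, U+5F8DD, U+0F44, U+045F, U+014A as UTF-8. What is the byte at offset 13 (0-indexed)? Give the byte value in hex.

U+033D → 2-byte form CC BD at offsets 0–1.
U+25D4 → 3-byte form E2 97 94 at offsets 2–4.
U+5F8DD → 4-byte form F1 9F A3 9D at offsets 5–8.
U+0F44 → 3-byte form E0 BD 84 at offsets 9–11.
U+045F → 2-byte form D1 9F at offsets 12–13.
Offset 13 falls in char 5's range; it's byte 2 of D1 9F = 0x9F.

0x9F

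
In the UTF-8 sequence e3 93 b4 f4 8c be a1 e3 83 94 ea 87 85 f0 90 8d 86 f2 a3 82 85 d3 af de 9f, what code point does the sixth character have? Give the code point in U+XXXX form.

Offset 0: leading byte 0xE3 = 11100011 → 3-byte char #1 = E3 93 B4.
Offset 3: leading byte 0xF4 = 11110100 → 4-byte char #2 = F4 8C BE A1.
Offset 7: leading byte 0xE3 = 11100011 → 3-byte char #3 = E3 83 94.
Offset 10: leading byte 0xEA = 11101010 → 3-byte char #4 = EA 87 85.
Offset 13: leading byte 0xF0 = 11110000 → 4-byte char #5 = F0 90 8D 86.
Offset 17: leading byte 0xF2 = 11110010 → 4-byte char #6 = F2 A3 82 85.
Leading byte 0xF2 = 11110010 matches 11110xxx → 4-byte sequence.
Byte 1: 0xF2 = 11110010, payload 010 (3 bits).
Byte 2: 0xA3 = 10100011 (10xxxxxx ✓), payload 100011.
Byte 3: 0x82 = 10000010 (10xxxxxx ✓), payload 000010.
Byte 4: 0x85 = 10000101 (10xxxxxx ✓), payload 000101.
Concatenate: 010100011000010000101 = 0xA3085 (21 bits → U+A3085).

U+A3085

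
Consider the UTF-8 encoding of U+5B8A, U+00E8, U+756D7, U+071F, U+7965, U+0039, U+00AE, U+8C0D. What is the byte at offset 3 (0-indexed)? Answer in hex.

0xC3

U+5B8A → 3-byte form E5 AE 8A at offsets 0–2.
U+00E8 → 2-byte form C3 A8 at offsets 3–4.
Offset 3 falls in char 2's range; it's byte 1 of C3 A8 = 0xC3.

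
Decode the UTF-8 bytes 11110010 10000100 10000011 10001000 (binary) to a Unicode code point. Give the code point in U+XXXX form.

U+840C8

Leading byte 0xF2 = 11110010 matches 11110xxx → 4-byte sequence.
Byte 1: 0xF2 = 11110010, payload 010 (3 bits).
Byte 2: 0x84 = 10000100 (10xxxxxx ✓), payload 000100.
Byte 3: 0x83 = 10000011 (10xxxxxx ✓), payload 000011.
Byte 4: 0x88 = 10001000 (10xxxxxx ✓), payload 001000.
Concatenate: 010000100000011001000 = 0x840C8 (21 bits → U+840C8).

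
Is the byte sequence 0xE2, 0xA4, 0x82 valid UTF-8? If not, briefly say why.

valid

Leading byte 0xE2 = 11100010 → 3-byte form.
Continuation bytes 0xA4=10100100, 0x82=10000010 all match 10xxxxxx.
Decoded value 0x2902 is ≥ 0x800 (shortest form) and not a surrogate.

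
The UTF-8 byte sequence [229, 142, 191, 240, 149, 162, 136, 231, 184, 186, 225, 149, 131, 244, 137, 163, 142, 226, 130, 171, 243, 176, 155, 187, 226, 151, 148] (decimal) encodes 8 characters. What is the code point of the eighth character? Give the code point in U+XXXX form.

Offset 0: leading byte 0xE5 = 11100101 → 3-byte char #1 = E5 8E BF.
Offset 3: leading byte 0xF0 = 11110000 → 4-byte char #2 = F0 95 A2 88.
Offset 7: leading byte 0xE7 = 11100111 → 3-byte char #3 = E7 B8 BA.
Offset 10: leading byte 0xE1 = 11100001 → 3-byte char #4 = E1 95 83.
Offset 13: leading byte 0xF4 = 11110100 → 4-byte char #5 = F4 89 A3 8E.
Offset 17: leading byte 0xE2 = 11100010 → 3-byte char #6 = E2 82 AB.
Offset 20: leading byte 0xF3 = 11110011 → 4-byte char #7 = F3 B0 9B BB.
Offset 24: leading byte 0xE2 = 11100010 → 3-byte char #8 = E2 97 94.
Leading byte 0xE2 = 11100010 matches 1110xxxx → 3-byte sequence.
Byte 1: 0xE2 = 11100010, payload 0010 (4 bits).
Byte 2: 0x97 = 10010111 (10xxxxxx ✓), payload 010111.
Byte 3: 0x94 = 10010100 (10xxxxxx ✓), payload 010100.
Concatenate: 0010010111010100 = 0x25D4 (16 bits → U+25D4).

U+25D4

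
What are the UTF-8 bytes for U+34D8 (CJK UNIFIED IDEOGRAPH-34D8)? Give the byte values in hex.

E3 93 98

U+34D8 = 0x34D8 = 13528 decimal. In range U+0800–U+FFFF → 3-byte form: 1110xxxx 10xxxxxx 10xxxxxx.
Binary (16 bits): 0011010011011000.
Split 4+6+6: 0011 | 010011 | 011000.
Byte 1: 11100011 = 0xE3.
Byte 2: 10010011 = 0x93.
Byte 3: 10011000 = 0x98.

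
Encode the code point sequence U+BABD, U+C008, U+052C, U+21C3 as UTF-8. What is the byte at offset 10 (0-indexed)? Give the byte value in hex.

0x83

U+BABD → 3-byte form EB AA BD at offsets 0–2.
U+C008 → 3-byte form EC 80 88 at offsets 3–5.
U+052C → 2-byte form D4 AC at offsets 6–7.
U+21C3 → 3-byte form E2 87 83 at offsets 8–10.
Offset 10 falls in char 4's range; it's byte 3 of E2 87 83 = 0x83.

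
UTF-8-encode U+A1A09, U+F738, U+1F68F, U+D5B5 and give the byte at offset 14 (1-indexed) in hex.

0xB5

1-indexed offset 14 is 0-indexed offset 13.
U+A1A09 → 4-byte form F2 A1 A8 89 at offsets 0–3.
U+F738 → 3-byte form EF 9C B8 at offsets 4–6.
U+1F68F → 4-byte form F0 9F 9A 8F at offsets 7–10.
U+D5B5 → 3-byte form ED 96 B5 at offsets 11–13.
Offset 13 falls in char 4's range; it's byte 3 of ED 96 B5 = 0xB5.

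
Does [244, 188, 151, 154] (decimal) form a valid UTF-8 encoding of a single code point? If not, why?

Leading byte 0xF4 = 11110100 → 4-byte form.
Payload = 0x13C5DA, which exceeds U+10FFFF, the maximum Unicode code point. (Leading bytes F5–FF, or F4 followed by ≥ 0x90, are invalid.)

invalid (encodes a value above U+10FFFF)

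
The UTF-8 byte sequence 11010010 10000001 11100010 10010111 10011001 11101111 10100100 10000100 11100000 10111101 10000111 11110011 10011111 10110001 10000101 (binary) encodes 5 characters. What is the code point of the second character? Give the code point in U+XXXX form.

U+25D9

Offset 0: leading byte 0xD2 = 11010010 → 2-byte char #1 = D2 81.
Offset 2: leading byte 0xE2 = 11100010 → 3-byte char #2 = E2 97 99.
Leading byte 0xE2 = 11100010 matches 1110xxxx → 3-byte sequence.
Byte 1: 0xE2 = 11100010, payload 0010 (4 bits).
Byte 2: 0x97 = 10010111 (10xxxxxx ✓), payload 010111.
Byte 3: 0x99 = 10011001 (10xxxxxx ✓), payload 011001.
Concatenate: 0010010111011001 = 0x25D9 (16 bits → U+25D9).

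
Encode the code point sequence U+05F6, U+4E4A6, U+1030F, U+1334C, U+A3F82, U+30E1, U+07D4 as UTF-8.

D7 B6 F1 8E 92 A6 F0 90 8C 8F F0 93 8D 8C F2 A3 BE 82 E3 83 A1 DF 94

U+05F6: 2-byte form → D7 B6.
U+4E4A6: 4-byte form → F1 8E 92 A6.
U+1030F: 4-byte form → F0 90 8C 8F.
U+1334C: 4-byte form → F0 93 8D 8C.
U+A3F82: 4-byte form → F2 A3 BE 82.
U+30E1: 3-byte form → E3 83 A1.
U+07D4: 2-byte form → DF 94.
Concatenated (23 bytes): D7 B6 F1 8E 92 A6 F0 90 8C 8F F0 93 8D 8C F2 A3 BE 82 E3 83 A1 DF 94.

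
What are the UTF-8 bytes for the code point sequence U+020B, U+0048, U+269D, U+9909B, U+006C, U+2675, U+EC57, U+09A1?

C8 8B 48 E2 9A 9D F2 99 82 9B 6C E2 99 B5 EE B1 97 E0 A6 A1

U+020B: 2-byte form → C8 8B.
U+0048: 1-byte form → 48.
U+269D: 3-byte form → E2 9A 9D.
U+9909B: 4-byte form → F2 99 82 9B.
U+006C: 1-byte form → 6C.
U+2675: 3-byte form → E2 99 B5.
U+EC57: 3-byte form → EE B1 97.
U+09A1: 3-byte form → E0 A6 A1.
Concatenated (20 bytes): C8 8B 48 E2 9A 9D F2 99 82 9B 6C E2 99 B5 EE B1 97 E0 A6 A1.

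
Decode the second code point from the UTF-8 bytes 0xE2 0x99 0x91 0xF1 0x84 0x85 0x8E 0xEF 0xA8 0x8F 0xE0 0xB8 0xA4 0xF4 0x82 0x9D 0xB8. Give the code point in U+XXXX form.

Offset 0: leading byte 0xE2 = 11100010 → 3-byte char #1 = E2 99 91.
Offset 3: leading byte 0xF1 = 11110001 → 4-byte char #2 = F1 84 85 8E.
Leading byte 0xF1 = 11110001 matches 11110xxx → 4-byte sequence.
Byte 1: 0xF1 = 11110001, payload 001 (3 bits).
Byte 2: 0x84 = 10000100 (10xxxxxx ✓), payload 000100.
Byte 3: 0x85 = 10000101 (10xxxxxx ✓), payload 000101.
Byte 4: 0x8E = 10001110 (10xxxxxx ✓), payload 001110.
Concatenate: 001000100000101001110 = 0x4414E (21 bits → U+4414E).

U+4414E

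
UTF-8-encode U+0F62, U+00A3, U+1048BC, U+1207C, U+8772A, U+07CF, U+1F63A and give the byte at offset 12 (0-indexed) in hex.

U+0F62 → 3-byte form E0 BD A2 at offsets 0–2.
U+00A3 → 2-byte form C2 A3 at offsets 3–4.
U+1048BC → 4-byte form F4 84 A2 BC at offsets 5–8.
U+1207C → 4-byte form F0 92 81 BC at offsets 9–12.
Offset 12 falls in char 4's range; it's byte 4 of F0 92 81 BC = 0xBC.

0xBC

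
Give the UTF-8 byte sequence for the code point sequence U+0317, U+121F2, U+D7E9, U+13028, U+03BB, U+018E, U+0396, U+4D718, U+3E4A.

CC 97 F0 92 87 B2 ED 9F A9 F0 93 80 A8 CE BB C6 8E CE 96 F1 8D 9C 98 E3 B9 8A

U+0317: 2-byte form → CC 97.
U+121F2: 4-byte form → F0 92 87 B2.
U+D7E9: 3-byte form → ED 9F A9.
U+13028: 4-byte form → F0 93 80 A8.
U+03BB: 2-byte form → CE BB.
U+018E: 2-byte form → C6 8E.
U+0396: 2-byte form → CE 96.
U+4D718: 4-byte form → F1 8D 9C 98.
U+3E4A: 3-byte form → E3 B9 8A.
Concatenated (26 bytes): CC 97 F0 92 87 B2 ED 9F A9 F0 93 80 A8 CE BB C6 8E CE 96 F1 8D 9C 98 E3 B9 8A.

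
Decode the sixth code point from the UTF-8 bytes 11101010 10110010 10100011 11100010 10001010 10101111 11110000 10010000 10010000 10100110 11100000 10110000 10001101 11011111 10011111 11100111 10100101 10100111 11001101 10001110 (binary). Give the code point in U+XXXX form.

Offset 0: leading byte 0xEA = 11101010 → 3-byte char #1 = EA B2 A3.
Offset 3: leading byte 0xE2 = 11100010 → 3-byte char #2 = E2 8A AF.
Offset 6: leading byte 0xF0 = 11110000 → 4-byte char #3 = F0 90 90 A6.
Offset 10: leading byte 0xE0 = 11100000 → 3-byte char #4 = E0 B0 8D.
Offset 13: leading byte 0xDF = 11011111 → 2-byte char #5 = DF 9F.
Offset 15: leading byte 0xE7 = 11100111 → 3-byte char #6 = E7 A5 A7.
Leading byte 0xE7 = 11100111 matches 1110xxxx → 3-byte sequence.
Byte 1: 0xE7 = 11100111, payload 0111 (4 bits).
Byte 2: 0xA5 = 10100101 (10xxxxxx ✓), payload 100101.
Byte 3: 0xA7 = 10100111 (10xxxxxx ✓), payload 100111.
Concatenate: 0111100101100111 = 0x7967 (16 bits → U+7967).

U+7967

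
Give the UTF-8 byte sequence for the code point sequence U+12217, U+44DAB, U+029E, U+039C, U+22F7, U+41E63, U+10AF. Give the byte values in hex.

U+12217: 4-byte form → F0 92 88 97.
U+44DAB: 4-byte form → F1 84 B6 AB.
U+029E: 2-byte form → CA 9E.
U+039C: 2-byte form → CE 9C.
U+22F7: 3-byte form → E2 8B B7.
U+41E63: 4-byte form → F1 81 B9 A3.
U+10AF: 3-byte form → E1 82 AF.
Concatenated (22 bytes): F0 92 88 97 F1 84 B6 AB CA 9E CE 9C E2 8B B7 F1 81 B9 A3 E1 82 AF.

F0 92 88 97 F1 84 B6 AB CA 9E CE 9C E2 8B B7 F1 81 B9 A3 E1 82 AF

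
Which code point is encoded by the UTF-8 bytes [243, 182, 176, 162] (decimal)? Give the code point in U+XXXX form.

U+F6C22

Leading byte 0xF3 = 11110011 matches 11110xxx → 4-byte sequence.
Byte 1: 0xF3 = 11110011, payload 011 (3 bits).
Byte 2: 0xB6 = 10110110 (10xxxxxx ✓), payload 110110.
Byte 3: 0xB0 = 10110000 (10xxxxxx ✓), payload 110000.
Byte 4: 0xA2 = 10100010 (10xxxxxx ✓), payload 100010.
Concatenate: 011110110110000100010 = 0xF6C22 (21 bits → U+F6C22).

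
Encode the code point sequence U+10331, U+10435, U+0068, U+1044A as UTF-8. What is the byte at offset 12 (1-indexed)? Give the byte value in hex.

1-indexed offset 12 is 0-indexed offset 11.
U+10331 → 4-byte form F0 90 8C B1 at offsets 0–3.
U+10435 → 4-byte form F0 90 90 B5 at offsets 4–7.
U+0068 → 1-byte form 68 at offsets 8–8.
U+1044A → 4-byte form F0 90 91 8A at offsets 9–12.
Offset 11 falls in char 4's range; it's byte 3 of F0 90 91 8A = 0x91.

0x91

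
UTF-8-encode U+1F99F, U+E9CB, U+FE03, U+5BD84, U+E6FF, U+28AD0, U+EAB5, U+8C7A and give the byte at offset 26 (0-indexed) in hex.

U+1F99F → 4-byte form F0 9F A6 9F at offsets 0–3.
U+E9CB → 3-byte form EE A7 8B at offsets 4–6.
U+FE03 → 3-byte form EF B8 83 at offsets 7–9.
U+5BD84 → 4-byte form F1 9B B6 84 at offsets 10–13.
U+E6FF → 3-byte form EE 9B BF at offsets 14–16.
U+28AD0 → 4-byte form F0 A8 AB 90 at offsets 17–20.
U+EAB5 → 3-byte form EE AA B5 at offsets 21–23.
U+8C7A → 3-byte form E8 B1 BA at offsets 24–26.
Offset 26 falls in char 8's range; it's byte 3 of E8 B1 BA = 0xBA.

0xBA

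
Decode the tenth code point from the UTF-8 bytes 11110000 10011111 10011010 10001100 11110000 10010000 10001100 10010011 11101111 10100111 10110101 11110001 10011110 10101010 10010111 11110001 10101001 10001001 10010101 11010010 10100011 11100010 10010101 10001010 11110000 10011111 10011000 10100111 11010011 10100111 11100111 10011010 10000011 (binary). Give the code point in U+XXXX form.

U+7683

Offset 0: leading byte 0xF0 = 11110000 → 4-byte char #1 = F0 9F 9A 8C.
Offset 4: leading byte 0xF0 = 11110000 → 4-byte char #2 = F0 90 8C 93.
Offset 8: leading byte 0xEF = 11101111 → 3-byte char #3 = EF A7 B5.
Offset 11: leading byte 0xF1 = 11110001 → 4-byte char #4 = F1 9E AA 97.
Offset 15: leading byte 0xF1 = 11110001 → 4-byte char #5 = F1 A9 89 95.
Offset 19: leading byte 0xD2 = 11010010 → 2-byte char #6 = D2 A3.
Offset 21: leading byte 0xE2 = 11100010 → 3-byte char #7 = E2 95 8A.
Offset 24: leading byte 0xF0 = 11110000 → 4-byte char #8 = F0 9F 98 A7.
Offset 28: leading byte 0xD3 = 11010011 → 2-byte char #9 = D3 A7.
Offset 30: leading byte 0xE7 = 11100111 → 3-byte char #10 = E7 9A 83.
Leading byte 0xE7 = 11100111 matches 1110xxxx → 3-byte sequence.
Byte 1: 0xE7 = 11100111, payload 0111 (4 bits).
Byte 2: 0x9A = 10011010 (10xxxxxx ✓), payload 011010.
Byte 3: 0x83 = 10000011 (10xxxxxx ✓), payload 000011.
Concatenate: 0111011010000011 = 0x7683 (16 bits → U+7683).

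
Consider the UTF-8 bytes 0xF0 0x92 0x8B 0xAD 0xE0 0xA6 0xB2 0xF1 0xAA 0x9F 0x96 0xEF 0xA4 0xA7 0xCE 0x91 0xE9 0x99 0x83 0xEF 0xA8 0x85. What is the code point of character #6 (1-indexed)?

Offset 0: leading byte 0xF0 = 11110000 → 4-byte char #1 = F0 92 8B AD.
Offset 4: leading byte 0xE0 = 11100000 → 3-byte char #2 = E0 A6 B2.
Offset 7: leading byte 0xF1 = 11110001 → 4-byte char #3 = F1 AA 9F 96.
Offset 11: leading byte 0xEF = 11101111 → 3-byte char #4 = EF A4 A7.
Offset 14: leading byte 0xCE = 11001110 → 2-byte char #5 = CE 91.
Offset 16: leading byte 0xE9 = 11101001 → 3-byte char #6 = E9 99 83.
Leading byte 0xE9 = 11101001 matches 1110xxxx → 3-byte sequence.
Byte 1: 0xE9 = 11101001, payload 1001 (4 bits).
Byte 2: 0x99 = 10011001 (10xxxxxx ✓), payload 011001.
Byte 3: 0x83 = 10000011 (10xxxxxx ✓), payload 000011.
Concatenate: 1001011001000011 = 0x9643 (16 bits → U+9643).

U+9643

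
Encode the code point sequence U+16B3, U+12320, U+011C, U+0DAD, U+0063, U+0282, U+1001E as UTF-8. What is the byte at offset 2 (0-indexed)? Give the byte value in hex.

U+16B3 → 3-byte form E1 9A B3 at offsets 0–2.
Offset 2 falls in char 1's range; it's byte 3 of E1 9A B3 = 0xB3.

0xB3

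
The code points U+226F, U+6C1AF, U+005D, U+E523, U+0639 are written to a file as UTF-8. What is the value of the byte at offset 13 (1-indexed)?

0xB9

1-indexed offset 13 is 0-indexed offset 12.
U+226F → 3-byte form E2 89 AF at offsets 0–2.
U+6C1AF → 4-byte form F1 AC 86 AF at offsets 3–6.
U+005D → 1-byte form 5D at offsets 7–7.
U+E523 → 3-byte form EE 94 A3 at offsets 8–10.
U+0639 → 2-byte form D8 B9 at offsets 11–12.
Offset 12 falls in char 5's range; it's byte 2 of D8 B9 = 0xB9.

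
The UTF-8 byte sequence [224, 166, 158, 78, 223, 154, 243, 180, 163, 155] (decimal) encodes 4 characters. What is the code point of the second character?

Offset 0: leading byte 0xE0 = 11100000 → 3-byte char #1 = E0 A6 9E.
Offset 3: leading byte 0x4E = 01001110 → 1-byte char #2 = 4E.
Leading byte 0x4E = 01001110 matches 0xxxxxxx → 1-byte sequence.
Byte 1: 0x4E = 01001110, payload 1001110 (7 bits).
Concatenate: 1001110 = 0x4E (7 bits → U+004E).

U+004E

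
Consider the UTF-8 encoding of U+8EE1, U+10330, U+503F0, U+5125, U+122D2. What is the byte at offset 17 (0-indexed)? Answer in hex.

0x92

U+8EE1 → 3-byte form E8 BB A1 at offsets 0–2.
U+10330 → 4-byte form F0 90 8C B0 at offsets 3–6.
U+503F0 → 4-byte form F1 90 8F B0 at offsets 7–10.
U+5125 → 3-byte form E5 84 A5 at offsets 11–13.
U+122D2 → 4-byte form F0 92 8B 92 at offsets 14–17.
Offset 17 falls in char 5's range; it's byte 4 of F0 92 8B 92 = 0x92.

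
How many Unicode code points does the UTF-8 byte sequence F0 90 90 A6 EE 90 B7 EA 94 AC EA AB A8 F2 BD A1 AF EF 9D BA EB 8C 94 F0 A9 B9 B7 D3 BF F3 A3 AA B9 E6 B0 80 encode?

Byte at offset 0: 0xF0 = 11110000 → 4-byte char (#1). Advance 4.
Byte at offset 4: 0xEE = 11101110 → 3-byte char (#2). Advance 3.
Byte at offset 7: 0xEA = 11101010 → 3-byte char (#3). Advance 3.
Byte at offset 10: 0xEA = 11101010 → 3-byte char (#4). Advance 3.
Byte at offset 13: 0xF2 = 11110010 → 4-byte char (#5). Advance 4.
Byte at offset 17: 0xEF = 11101111 → 3-byte char (#6). Advance 3.
Byte at offset 20: 0xEB = 11101011 → 3-byte char (#7). Advance 3.
Byte at offset 23: 0xF0 = 11110000 → 4-byte char (#8). Advance 4.
Byte at offset 27: 0xD3 = 11010011 → 2-byte char (#9). Advance 2.
Byte at offset 29: 0xF3 = 11110011 → 4-byte char (#10). Advance 4.
Byte at offset 33: 0xE6 = 11100110 → 3-byte char (#11). Advance 3.
Reached end at offset 36 after 11 code points.

11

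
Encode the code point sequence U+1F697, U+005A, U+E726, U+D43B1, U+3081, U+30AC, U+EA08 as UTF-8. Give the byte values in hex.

F0 9F 9A 97 5A EE 9C A6 F3 94 8E B1 E3 82 81 E3 82 AC EE A8 88

U+1F697: 4-byte form → F0 9F 9A 97.
U+005A: 1-byte form → 5A.
U+E726: 3-byte form → EE 9C A6.
U+D43B1: 4-byte form → F3 94 8E B1.
U+3081: 3-byte form → E3 82 81.
U+30AC: 3-byte form → E3 82 AC.
U+EA08: 3-byte form → EE A8 88.
Concatenated (21 bytes): F0 9F 9A 97 5A EE 9C A6 F3 94 8E B1 E3 82 81 E3 82 AC EE A8 88.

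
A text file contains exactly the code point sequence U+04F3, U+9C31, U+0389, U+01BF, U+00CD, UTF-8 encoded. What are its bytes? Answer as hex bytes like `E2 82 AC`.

D3 B3 E9 B0 B1 CE 89 C6 BF C3 8D

U+04F3: 2-byte form → D3 B3.
U+9C31: 3-byte form → E9 B0 B1.
U+0389: 2-byte form → CE 89.
U+01BF: 2-byte form → C6 BF.
U+00CD: 2-byte form → C3 8D.
Concatenated (11 bytes): D3 B3 E9 B0 B1 CE 89 C6 BF C3 8D.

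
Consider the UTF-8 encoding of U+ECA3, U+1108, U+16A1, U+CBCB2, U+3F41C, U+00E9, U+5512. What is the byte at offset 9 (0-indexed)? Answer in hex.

0xF3

U+ECA3 → 3-byte form EE B2 A3 at offsets 0–2.
U+1108 → 3-byte form E1 84 88 at offsets 3–5.
U+16A1 → 3-byte form E1 9A A1 at offsets 6–8.
U+CBCB2 → 4-byte form F3 8B B2 B2 at offsets 9–12.
Offset 9 falls in char 4's range; it's byte 1 of F3 8B B2 B2 = 0xF3.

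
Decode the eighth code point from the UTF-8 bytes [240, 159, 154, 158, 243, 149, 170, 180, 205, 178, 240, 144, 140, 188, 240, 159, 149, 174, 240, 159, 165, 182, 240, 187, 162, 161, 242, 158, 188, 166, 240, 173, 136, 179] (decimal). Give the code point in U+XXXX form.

Offset 0: leading byte 0xF0 = 11110000 → 4-byte char #1 = F0 9F 9A 9E.
Offset 4: leading byte 0xF3 = 11110011 → 4-byte char #2 = F3 95 AA B4.
Offset 8: leading byte 0xCD = 11001101 → 2-byte char #3 = CD B2.
Offset 10: leading byte 0xF0 = 11110000 → 4-byte char #4 = F0 90 8C BC.
Offset 14: leading byte 0xF0 = 11110000 → 4-byte char #5 = F0 9F 95 AE.
Offset 18: leading byte 0xF0 = 11110000 → 4-byte char #6 = F0 9F A5 B6.
Offset 22: leading byte 0xF0 = 11110000 → 4-byte char #7 = F0 BB A2 A1.
Offset 26: leading byte 0xF2 = 11110010 → 4-byte char #8 = F2 9E BC A6.
Leading byte 0xF2 = 11110010 matches 11110xxx → 4-byte sequence.
Byte 1: 0xF2 = 11110010, payload 010 (3 bits).
Byte 2: 0x9E = 10011110 (10xxxxxx ✓), payload 011110.
Byte 3: 0xBC = 10111100 (10xxxxxx ✓), payload 111100.
Byte 4: 0xA6 = 10100110 (10xxxxxx ✓), payload 100110.
Concatenate: 010011110111100100110 = 0x9EF26 (21 bits → U+9EF26).

U+9EF26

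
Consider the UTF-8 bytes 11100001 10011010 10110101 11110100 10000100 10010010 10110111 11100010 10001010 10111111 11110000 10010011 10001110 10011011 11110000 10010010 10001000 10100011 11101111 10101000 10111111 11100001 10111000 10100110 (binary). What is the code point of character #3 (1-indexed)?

U+22BF

Offset 0: leading byte 0xE1 = 11100001 → 3-byte char #1 = E1 9A B5.
Offset 3: leading byte 0xF4 = 11110100 → 4-byte char #2 = F4 84 92 B7.
Offset 7: leading byte 0xE2 = 11100010 → 3-byte char #3 = E2 8A BF.
Leading byte 0xE2 = 11100010 matches 1110xxxx → 3-byte sequence.
Byte 1: 0xE2 = 11100010, payload 0010 (4 bits).
Byte 2: 0x8A = 10001010 (10xxxxxx ✓), payload 001010.
Byte 3: 0xBF = 10111111 (10xxxxxx ✓), payload 111111.
Concatenate: 0010001010111111 = 0x22BF (16 bits → U+22BF).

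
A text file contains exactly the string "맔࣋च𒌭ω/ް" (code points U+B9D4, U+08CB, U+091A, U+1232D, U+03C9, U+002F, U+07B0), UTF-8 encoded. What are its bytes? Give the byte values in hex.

U+B9D4: 3-byte form → EB A7 94.
U+08CB: 3-byte form → E0 A3 8B.
U+091A: 3-byte form → E0 A4 9A.
U+1232D: 4-byte form → F0 92 8C AD.
U+03C9: 2-byte form → CF 89.
U+002F: 1-byte form → 2F.
U+07B0: 2-byte form → DE B0.
Concatenated (18 bytes): EB A7 94 E0 A3 8B E0 A4 9A F0 92 8C AD CF 89 2F DE B0.

EB A7 94 E0 A3 8B E0 A4 9A F0 92 8C AD CF 89 2F DE B0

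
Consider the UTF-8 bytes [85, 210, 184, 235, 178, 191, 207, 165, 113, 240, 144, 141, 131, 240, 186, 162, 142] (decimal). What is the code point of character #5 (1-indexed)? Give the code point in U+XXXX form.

U+0071

Offset 0: leading byte 0x55 = 01010101 → 1-byte char #1 = 55.
Offset 1: leading byte 0xD2 = 11010010 → 2-byte char #2 = D2 B8.
Offset 3: leading byte 0xEB = 11101011 → 3-byte char #3 = EB B2 BF.
Offset 6: leading byte 0xCF = 11001111 → 2-byte char #4 = CF A5.
Offset 8: leading byte 0x71 = 01110001 → 1-byte char #5 = 71.
Leading byte 0x71 = 01110001 matches 0xxxxxxx → 1-byte sequence.
Byte 1: 0x71 = 01110001, payload 1110001 (7 bits).
Concatenate: 1110001 = 0x71 (7 bits → U+0071).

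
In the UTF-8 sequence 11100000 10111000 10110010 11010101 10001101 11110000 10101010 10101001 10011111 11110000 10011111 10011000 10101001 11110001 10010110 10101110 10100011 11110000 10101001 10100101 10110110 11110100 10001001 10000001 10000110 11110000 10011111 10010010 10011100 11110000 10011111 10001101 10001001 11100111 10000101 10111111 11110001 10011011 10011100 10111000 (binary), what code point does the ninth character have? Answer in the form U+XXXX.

U+1F349

Offset 0: leading byte 0xE0 = 11100000 → 3-byte char #1 = E0 B8 B2.
Offset 3: leading byte 0xD5 = 11010101 → 2-byte char #2 = D5 8D.
Offset 5: leading byte 0xF0 = 11110000 → 4-byte char #3 = F0 AA A9 9F.
Offset 9: leading byte 0xF0 = 11110000 → 4-byte char #4 = F0 9F 98 A9.
Offset 13: leading byte 0xF1 = 11110001 → 4-byte char #5 = F1 96 AE A3.
Offset 17: leading byte 0xF0 = 11110000 → 4-byte char #6 = F0 A9 A5 B6.
Offset 21: leading byte 0xF4 = 11110100 → 4-byte char #7 = F4 89 81 86.
Offset 25: leading byte 0xF0 = 11110000 → 4-byte char #8 = F0 9F 92 9C.
Offset 29: leading byte 0xF0 = 11110000 → 4-byte char #9 = F0 9F 8D 89.
Leading byte 0xF0 = 11110000 matches 11110xxx → 4-byte sequence.
Byte 1: 0xF0 = 11110000, payload 000 (3 bits).
Byte 2: 0x9F = 10011111 (10xxxxxx ✓), payload 011111.
Byte 3: 0x8D = 10001101 (10xxxxxx ✓), payload 001101.
Byte 4: 0x89 = 10001001 (10xxxxxx ✓), payload 001001.
Concatenate: 000011111001101001001 = 0x1F349 (21 bits → U+1F349).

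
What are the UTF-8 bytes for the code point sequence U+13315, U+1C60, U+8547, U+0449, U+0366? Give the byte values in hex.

U+13315: 4-byte form → F0 93 8C 95.
U+1C60: 3-byte form → E1 B1 A0.
U+8547: 3-byte form → E8 95 87.
U+0449: 2-byte form → D1 89.
U+0366: 2-byte form → CD A6.
Concatenated (14 bytes): F0 93 8C 95 E1 B1 A0 E8 95 87 D1 89 CD A6.

F0 93 8C 95 E1 B1 A0 E8 95 87 D1 89 CD A6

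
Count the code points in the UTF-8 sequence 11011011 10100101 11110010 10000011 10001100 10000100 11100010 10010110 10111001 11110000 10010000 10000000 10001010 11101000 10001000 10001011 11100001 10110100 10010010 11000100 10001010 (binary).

7

Byte at offset 0: 0xDB = 11011011 → 2-byte char (#1). Advance 2.
Byte at offset 2: 0xF2 = 11110010 → 4-byte char (#2). Advance 4.
Byte at offset 6: 0xE2 = 11100010 → 3-byte char (#3). Advance 3.
Byte at offset 9: 0xF0 = 11110000 → 4-byte char (#4). Advance 4.
Byte at offset 13: 0xE8 = 11101000 → 3-byte char (#5). Advance 3.
Byte at offset 16: 0xE1 = 11100001 → 3-byte char (#6). Advance 3.
Byte at offset 19: 0xC4 = 11000100 → 2-byte char (#7). Advance 2.
Reached end at offset 21 after 7 code points.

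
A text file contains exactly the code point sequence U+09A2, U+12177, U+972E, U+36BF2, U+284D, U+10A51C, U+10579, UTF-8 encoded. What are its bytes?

U+09A2: 3-byte form → E0 A6 A2.
U+12177: 4-byte form → F0 92 85 B7.
U+972E: 3-byte form → E9 9C AE.
U+36BF2: 4-byte form → F0 B6 AF B2.
U+284D: 3-byte form → E2 A1 8D.
U+10A51C: 4-byte form → F4 8A 94 9C.
U+10579: 4-byte form → F0 90 95 B9.
Concatenated (25 bytes): E0 A6 A2 F0 92 85 B7 E9 9C AE F0 B6 AF B2 E2 A1 8D F4 8A 94 9C F0 90 95 B9.

E0 A6 A2 F0 92 85 B7 E9 9C AE F0 B6 AF B2 E2 A1 8D F4 8A 94 9C F0 90 95 B9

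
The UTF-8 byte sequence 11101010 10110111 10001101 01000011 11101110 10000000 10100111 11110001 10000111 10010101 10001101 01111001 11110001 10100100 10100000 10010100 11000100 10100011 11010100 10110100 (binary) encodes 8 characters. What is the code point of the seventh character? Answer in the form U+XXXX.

U+0123

Offset 0: leading byte 0xEA = 11101010 → 3-byte char #1 = EA B7 8D.
Offset 3: leading byte 0x43 = 01000011 → 1-byte char #2 = 43.
Offset 4: leading byte 0xEE = 11101110 → 3-byte char #3 = EE 80 A7.
Offset 7: leading byte 0xF1 = 11110001 → 4-byte char #4 = F1 87 95 8D.
Offset 11: leading byte 0x79 = 01111001 → 1-byte char #5 = 79.
Offset 12: leading byte 0xF1 = 11110001 → 4-byte char #6 = F1 A4 A0 94.
Offset 16: leading byte 0xC4 = 11000100 → 2-byte char #7 = C4 A3.
Leading byte 0xC4 = 11000100 matches 110xxxxx → 2-byte sequence.
Byte 1: 0xC4 = 11000100, payload 00100 (5 bits).
Byte 2: 0xA3 = 10100011 (10xxxxxx ✓), payload 100011.
Concatenate: 00100100011 = 0x123 (11 bits → U+0123).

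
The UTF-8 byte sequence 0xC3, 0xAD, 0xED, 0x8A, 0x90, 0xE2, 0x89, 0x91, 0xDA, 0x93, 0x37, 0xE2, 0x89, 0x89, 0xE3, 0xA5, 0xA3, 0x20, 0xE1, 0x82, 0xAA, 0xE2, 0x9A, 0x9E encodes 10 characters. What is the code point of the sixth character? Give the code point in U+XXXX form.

Offset 0: leading byte 0xC3 = 11000011 → 2-byte char #1 = C3 AD.
Offset 2: leading byte 0xED = 11101101 → 3-byte char #2 = ED 8A 90.
Offset 5: leading byte 0xE2 = 11100010 → 3-byte char #3 = E2 89 91.
Offset 8: leading byte 0xDA = 11011010 → 2-byte char #4 = DA 93.
Offset 10: leading byte 0x37 = 00110111 → 1-byte char #5 = 37.
Offset 11: leading byte 0xE2 = 11100010 → 3-byte char #6 = E2 89 89.
Leading byte 0xE2 = 11100010 matches 1110xxxx → 3-byte sequence.
Byte 1: 0xE2 = 11100010, payload 0010 (4 bits).
Byte 2: 0x89 = 10001001 (10xxxxxx ✓), payload 001001.
Byte 3: 0x89 = 10001001 (10xxxxxx ✓), payload 001001.
Concatenate: 0010001001001001 = 0x2249 (16 bits → U+2249).

U+2249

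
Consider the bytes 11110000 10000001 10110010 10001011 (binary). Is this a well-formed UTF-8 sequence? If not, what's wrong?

invalid (overlong encoding)

Leading byte 0xF0 = 11110000 → 4-byte form.
Continuation bytes all match 10xxxxxx. Payload decodes to 0x1C8B.
But 0x1C8B < 0x10000, the minimum for a 4-byte sequence — this is an overlong encoding.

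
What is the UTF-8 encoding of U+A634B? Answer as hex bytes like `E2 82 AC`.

F2 A6 8D 8B

U+A634B = 0xA634B = 680779 decimal. In range U+10000–U+10FFFF → 4-byte form: 11110xxx 10xxxxxx 10xxxxxx 10xxxxxx.
Binary (21 bits): 010100110001101001011.
Split 3+6+6+6: 010 | 100110 | 001101 | 001011.
Byte 1: 11110010 = 0xF2.
Byte 2: 10100110 = 0xA6.
Byte 3: 10001101 = 0x8D.
Byte 4: 10001011 = 0x8B.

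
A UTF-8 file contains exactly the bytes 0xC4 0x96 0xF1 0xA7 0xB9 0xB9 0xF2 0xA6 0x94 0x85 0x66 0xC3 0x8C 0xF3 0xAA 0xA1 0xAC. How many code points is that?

Byte at offset 0: 0xC4 = 11000100 → 2-byte char (#1). Advance 2.
Byte at offset 2: 0xF1 = 11110001 → 4-byte char (#2). Advance 4.
Byte at offset 6: 0xF2 = 11110010 → 4-byte char (#3). Advance 4.
Byte at offset 10: 0x66 = 01100110 → 1-byte char (#4). Advance 1.
Byte at offset 11: 0xC3 = 11000011 → 2-byte char (#5). Advance 2.
Byte at offset 13: 0xF3 = 11110011 → 4-byte char (#6). Advance 4.
Reached end at offset 17 after 6 code points.

6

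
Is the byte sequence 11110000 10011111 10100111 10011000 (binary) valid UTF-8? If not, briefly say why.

valid

Leading byte 0xF0 = 11110000 → 4-byte form.
Continuation bytes 0x9F=10011111, 0xA7=10100111, 0x98=10011000 all match 10xxxxxx.
Decoded value 0x1F9D8 is ≥ 0x10000 (shortest form) and not a surrogate.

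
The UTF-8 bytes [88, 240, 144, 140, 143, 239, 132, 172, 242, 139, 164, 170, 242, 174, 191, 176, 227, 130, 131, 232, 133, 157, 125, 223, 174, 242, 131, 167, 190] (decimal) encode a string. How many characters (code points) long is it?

10

Byte at offset 0: 0x58 = 01011000 → 1-byte char (#1). Advance 1.
Byte at offset 1: 0xF0 = 11110000 → 4-byte char (#2). Advance 4.
Byte at offset 5: 0xEF = 11101111 → 3-byte char (#3). Advance 3.
Byte at offset 8: 0xF2 = 11110010 → 4-byte char (#4). Advance 4.
Byte at offset 12: 0xF2 = 11110010 → 4-byte char (#5). Advance 4.
Byte at offset 16: 0xE3 = 11100011 → 3-byte char (#6). Advance 3.
Byte at offset 19: 0xE8 = 11101000 → 3-byte char (#7). Advance 3.
Byte at offset 22: 0x7D = 01111101 → 1-byte char (#8). Advance 1.
Byte at offset 23: 0xDF = 11011111 → 2-byte char (#9). Advance 2.
Byte at offset 25: 0xF2 = 11110010 → 4-byte char (#10). Advance 4.
Reached end at offset 29 after 10 code points.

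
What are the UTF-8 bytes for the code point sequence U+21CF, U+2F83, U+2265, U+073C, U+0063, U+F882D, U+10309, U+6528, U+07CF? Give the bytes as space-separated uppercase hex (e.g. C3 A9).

U+21CF: 3-byte form → E2 87 8F.
U+2F83: 3-byte form → E2 BE 83.
U+2265: 3-byte form → E2 89 A5.
U+073C: 2-byte form → DC BC.
U+0063: 1-byte form → 63.
U+F882D: 4-byte form → F3 B8 A0 AD.
U+10309: 4-byte form → F0 90 8C 89.
U+6528: 3-byte form → E6 94 A8.
U+07CF: 2-byte form → DF 8F.
Concatenated (25 bytes): E2 87 8F E2 BE 83 E2 89 A5 DC BC 63 F3 B8 A0 AD F0 90 8C 89 E6 94 A8 DF 8F.

E2 87 8F E2 BE 83 E2 89 A5 DC BC 63 F3 B8 A0 AD F0 90 8C 89 E6 94 A8 DF 8F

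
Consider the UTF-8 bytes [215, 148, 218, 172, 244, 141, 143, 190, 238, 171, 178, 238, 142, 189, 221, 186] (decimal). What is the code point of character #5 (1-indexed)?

Offset 0: leading byte 0xD7 = 11010111 → 2-byte char #1 = D7 94.
Offset 2: leading byte 0xDA = 11011010 → 2-byte char #2 = DA AC.
Offset 4: leading byte 0xF4 = 11110100 → 4-byte char #3 = F4 8D 8F BE.
Offset 8: leading byte 0xEE = 11101110 → 3-byte char #4 = EE AB B2.
Offset 11: leading byte 0xEE = 11101110 → 3-byte char #5 = EE 8E BD.
Leading byte 0xEE = 11101110 matches 1110xxxx → 3-byte sequence.
Byte 1: 0xEE = 11101110, payload 1110 (4 bits).
Byte 2: 0x8E = 10001110 (10xxxxxx ✓), payload 001110.
Byte 3: 0xBD = 10111101 (10xxxxxx ✓), payload 111101.
Concatenate: 1110001110111101 = 0xE3BD (16 bits → U+E3BD).

U+E3BD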